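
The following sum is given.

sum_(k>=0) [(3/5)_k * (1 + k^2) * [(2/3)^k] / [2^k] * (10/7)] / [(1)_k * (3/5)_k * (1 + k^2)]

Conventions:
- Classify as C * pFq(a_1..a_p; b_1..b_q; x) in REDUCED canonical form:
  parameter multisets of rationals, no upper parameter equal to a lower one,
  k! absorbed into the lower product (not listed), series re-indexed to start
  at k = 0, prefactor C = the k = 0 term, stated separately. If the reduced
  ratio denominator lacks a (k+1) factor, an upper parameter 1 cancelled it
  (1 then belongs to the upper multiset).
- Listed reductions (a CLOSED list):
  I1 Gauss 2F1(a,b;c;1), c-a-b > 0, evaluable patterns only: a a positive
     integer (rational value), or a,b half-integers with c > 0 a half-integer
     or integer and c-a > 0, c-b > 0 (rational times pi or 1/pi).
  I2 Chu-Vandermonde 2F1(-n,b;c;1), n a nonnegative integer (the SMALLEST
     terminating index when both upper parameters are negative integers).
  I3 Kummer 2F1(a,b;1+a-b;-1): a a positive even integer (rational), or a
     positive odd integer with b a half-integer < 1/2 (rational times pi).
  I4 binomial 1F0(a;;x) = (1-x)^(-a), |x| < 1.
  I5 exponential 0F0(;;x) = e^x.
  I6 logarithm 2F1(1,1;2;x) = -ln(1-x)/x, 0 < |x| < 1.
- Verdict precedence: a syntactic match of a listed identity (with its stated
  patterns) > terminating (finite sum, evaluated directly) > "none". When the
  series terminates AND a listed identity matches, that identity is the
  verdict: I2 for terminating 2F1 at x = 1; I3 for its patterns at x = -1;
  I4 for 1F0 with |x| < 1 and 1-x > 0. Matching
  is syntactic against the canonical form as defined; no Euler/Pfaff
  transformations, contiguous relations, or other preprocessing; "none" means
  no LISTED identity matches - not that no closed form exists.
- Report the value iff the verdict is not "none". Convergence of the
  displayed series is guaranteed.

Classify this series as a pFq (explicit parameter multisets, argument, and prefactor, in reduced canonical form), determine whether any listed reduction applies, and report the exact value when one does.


Prefactor 10/7, argument 1/3: 0F0 with upper {-} over lower {-}. Verdict at x = 1/3: exponential (I5) matches (the 0F0 exponential series at x = 1/3). Value: (10/7) * e^(1/3).

Key observation: t_0 = 10/7 here, and the factor k^2 + 1 cancels (top and bottom), leaving C = 10/7.
Term ratio: r(k) = (1/3) * 1 / [(k+1)] - rational in k. x = (1/3); t_0 = 10/7; negate the roots.


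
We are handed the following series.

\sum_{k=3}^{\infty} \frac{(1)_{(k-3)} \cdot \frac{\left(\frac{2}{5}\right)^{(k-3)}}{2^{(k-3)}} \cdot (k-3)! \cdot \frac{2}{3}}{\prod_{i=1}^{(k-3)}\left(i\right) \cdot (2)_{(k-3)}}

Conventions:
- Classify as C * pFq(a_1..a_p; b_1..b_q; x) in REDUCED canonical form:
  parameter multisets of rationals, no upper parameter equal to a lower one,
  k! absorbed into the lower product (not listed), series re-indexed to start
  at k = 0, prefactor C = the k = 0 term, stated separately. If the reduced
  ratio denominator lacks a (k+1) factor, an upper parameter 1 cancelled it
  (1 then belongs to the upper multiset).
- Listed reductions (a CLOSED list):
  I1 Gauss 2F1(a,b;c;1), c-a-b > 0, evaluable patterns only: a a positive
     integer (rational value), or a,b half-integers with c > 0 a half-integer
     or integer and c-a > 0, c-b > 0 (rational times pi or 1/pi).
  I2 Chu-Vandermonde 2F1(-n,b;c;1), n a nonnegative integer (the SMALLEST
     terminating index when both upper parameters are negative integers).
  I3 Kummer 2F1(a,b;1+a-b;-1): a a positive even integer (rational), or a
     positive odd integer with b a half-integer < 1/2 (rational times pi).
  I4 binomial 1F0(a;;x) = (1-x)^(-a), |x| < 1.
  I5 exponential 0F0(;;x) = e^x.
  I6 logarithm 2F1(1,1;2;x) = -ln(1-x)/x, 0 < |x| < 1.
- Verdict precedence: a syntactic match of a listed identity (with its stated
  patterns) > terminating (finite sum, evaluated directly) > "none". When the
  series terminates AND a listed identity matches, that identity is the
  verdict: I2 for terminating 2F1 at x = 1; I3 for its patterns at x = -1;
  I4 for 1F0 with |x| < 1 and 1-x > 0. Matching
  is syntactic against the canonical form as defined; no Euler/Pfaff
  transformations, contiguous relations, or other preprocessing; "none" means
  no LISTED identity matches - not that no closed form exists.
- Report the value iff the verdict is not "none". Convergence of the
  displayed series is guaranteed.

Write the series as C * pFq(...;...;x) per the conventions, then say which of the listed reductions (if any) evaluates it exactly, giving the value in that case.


Reduced: x = \frac{1}{5}, 2F1, upper = {1, 1}, lower = {2}, C = \frac{2}{3}. Verdict at x = \frac{1}{5}: the logarithmic series (I6) matches (the logarithm: parameters (1,1;2), x = \frac{1}{5}). Exact value: \left(-\frac{10}{3}\right) \cdot \ln\left(\frac{4}{5}\right).

Key step: with t_0 = \frac{2}{3}, the product of the first k integers (prefactor 2/3) is k!.
Term ratio: r(k) = \frac{1}{5} * (k+1) (k+1) / [(k+2) (k+1)] - rational; roots negated = parameters, x = \frac{1}{5}, C = \frac{2}{3}.


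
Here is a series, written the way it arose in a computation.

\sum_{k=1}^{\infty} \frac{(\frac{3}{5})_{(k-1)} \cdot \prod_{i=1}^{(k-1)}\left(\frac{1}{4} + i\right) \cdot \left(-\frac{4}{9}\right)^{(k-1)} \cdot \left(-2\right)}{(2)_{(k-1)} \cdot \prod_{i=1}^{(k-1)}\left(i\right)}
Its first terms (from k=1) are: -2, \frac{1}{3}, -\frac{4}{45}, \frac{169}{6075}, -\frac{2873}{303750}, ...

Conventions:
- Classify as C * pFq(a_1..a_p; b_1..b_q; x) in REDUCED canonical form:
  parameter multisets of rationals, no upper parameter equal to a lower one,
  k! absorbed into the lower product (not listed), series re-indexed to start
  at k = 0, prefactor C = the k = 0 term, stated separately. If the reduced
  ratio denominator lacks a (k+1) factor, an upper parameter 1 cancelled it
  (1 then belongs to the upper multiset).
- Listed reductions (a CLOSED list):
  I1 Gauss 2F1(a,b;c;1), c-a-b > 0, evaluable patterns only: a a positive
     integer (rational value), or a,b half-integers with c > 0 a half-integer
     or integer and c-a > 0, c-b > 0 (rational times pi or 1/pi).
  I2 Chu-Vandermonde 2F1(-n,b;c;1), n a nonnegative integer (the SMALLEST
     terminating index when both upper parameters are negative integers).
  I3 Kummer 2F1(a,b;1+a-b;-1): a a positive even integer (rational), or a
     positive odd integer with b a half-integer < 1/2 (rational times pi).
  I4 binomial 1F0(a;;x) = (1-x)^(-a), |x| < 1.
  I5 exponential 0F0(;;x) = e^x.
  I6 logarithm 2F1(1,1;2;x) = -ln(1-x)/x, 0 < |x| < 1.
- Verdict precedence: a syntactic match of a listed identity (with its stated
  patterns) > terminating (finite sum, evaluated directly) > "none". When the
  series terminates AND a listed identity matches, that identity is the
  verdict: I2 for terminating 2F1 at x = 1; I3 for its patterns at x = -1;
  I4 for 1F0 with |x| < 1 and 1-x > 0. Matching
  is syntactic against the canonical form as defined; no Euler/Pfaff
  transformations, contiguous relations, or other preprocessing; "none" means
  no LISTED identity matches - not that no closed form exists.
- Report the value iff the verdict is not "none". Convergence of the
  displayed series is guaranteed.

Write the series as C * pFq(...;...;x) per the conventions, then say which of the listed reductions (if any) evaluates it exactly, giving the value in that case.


This is -2 * 2F1(\frac{3}{5}, \frac{5}{4}; 2; -\frac{4}{9}) in reduced canonical form. Verdict: no listed reduction: x = -\frac{4}{9} and upper {\frac{3}{5}, \frac{5}{4}} fail every I1-I6 pattern.

Key step: with t_0 = -2, the running product (C = -2) telescopes to a rising factorial.
Consecutive-term ratio: r(k) = -\frac{4}{9} * (k+\frac{3}{5}) (k+\frac{5}{4}) / [(k+2) (k+1)] - rational in k. x = -\frac{4}{9}; t_0 = -2; negate the roots.


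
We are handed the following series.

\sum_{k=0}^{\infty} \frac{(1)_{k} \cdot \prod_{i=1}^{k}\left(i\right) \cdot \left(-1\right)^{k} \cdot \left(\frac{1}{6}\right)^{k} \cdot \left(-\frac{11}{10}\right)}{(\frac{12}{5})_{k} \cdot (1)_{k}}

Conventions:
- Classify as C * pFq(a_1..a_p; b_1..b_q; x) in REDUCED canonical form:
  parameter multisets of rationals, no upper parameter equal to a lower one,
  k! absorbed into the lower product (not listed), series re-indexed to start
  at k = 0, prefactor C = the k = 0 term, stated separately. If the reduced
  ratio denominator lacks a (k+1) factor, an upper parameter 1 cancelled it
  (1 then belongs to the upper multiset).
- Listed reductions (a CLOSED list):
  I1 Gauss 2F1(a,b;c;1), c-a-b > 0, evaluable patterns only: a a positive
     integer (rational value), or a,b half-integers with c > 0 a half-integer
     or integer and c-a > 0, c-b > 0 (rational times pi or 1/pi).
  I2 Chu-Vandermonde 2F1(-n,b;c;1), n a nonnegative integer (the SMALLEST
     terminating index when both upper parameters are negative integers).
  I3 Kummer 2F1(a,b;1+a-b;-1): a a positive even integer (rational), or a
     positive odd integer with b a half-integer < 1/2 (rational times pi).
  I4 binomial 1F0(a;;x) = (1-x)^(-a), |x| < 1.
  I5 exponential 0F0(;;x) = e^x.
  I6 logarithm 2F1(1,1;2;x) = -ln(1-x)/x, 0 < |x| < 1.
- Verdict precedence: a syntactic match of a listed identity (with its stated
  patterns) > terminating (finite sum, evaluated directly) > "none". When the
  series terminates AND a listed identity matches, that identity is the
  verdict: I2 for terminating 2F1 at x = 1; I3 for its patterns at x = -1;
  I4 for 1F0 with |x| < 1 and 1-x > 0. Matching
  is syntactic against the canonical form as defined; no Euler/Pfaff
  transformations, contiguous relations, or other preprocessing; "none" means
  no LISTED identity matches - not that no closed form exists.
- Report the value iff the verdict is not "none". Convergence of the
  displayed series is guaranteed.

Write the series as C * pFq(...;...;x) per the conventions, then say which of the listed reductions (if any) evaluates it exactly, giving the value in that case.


With C = -\frac{11}{10}: the canonical form is 2F1(1, 1; \frac{12}{5}; -\frac{1}{6}). Verdict: none - this 2F1 at x = -\frac{1}{6} matches no listed pattern, and upper {1, 1} holds no stopper.

Key step: with t_0 = -\frac{11}{10}, the (-1)^k factor (C = -11/10) folds into the argument's sign.
Ratio: r(k) = -\frac{1}{6} * (k+1) (k+1) / [(k+\frac{12}{5}) (k+1)] - rational in k, leading ratio -\frac{1}{6}; with t_0 = -\frac{11}{10}, classification follows.


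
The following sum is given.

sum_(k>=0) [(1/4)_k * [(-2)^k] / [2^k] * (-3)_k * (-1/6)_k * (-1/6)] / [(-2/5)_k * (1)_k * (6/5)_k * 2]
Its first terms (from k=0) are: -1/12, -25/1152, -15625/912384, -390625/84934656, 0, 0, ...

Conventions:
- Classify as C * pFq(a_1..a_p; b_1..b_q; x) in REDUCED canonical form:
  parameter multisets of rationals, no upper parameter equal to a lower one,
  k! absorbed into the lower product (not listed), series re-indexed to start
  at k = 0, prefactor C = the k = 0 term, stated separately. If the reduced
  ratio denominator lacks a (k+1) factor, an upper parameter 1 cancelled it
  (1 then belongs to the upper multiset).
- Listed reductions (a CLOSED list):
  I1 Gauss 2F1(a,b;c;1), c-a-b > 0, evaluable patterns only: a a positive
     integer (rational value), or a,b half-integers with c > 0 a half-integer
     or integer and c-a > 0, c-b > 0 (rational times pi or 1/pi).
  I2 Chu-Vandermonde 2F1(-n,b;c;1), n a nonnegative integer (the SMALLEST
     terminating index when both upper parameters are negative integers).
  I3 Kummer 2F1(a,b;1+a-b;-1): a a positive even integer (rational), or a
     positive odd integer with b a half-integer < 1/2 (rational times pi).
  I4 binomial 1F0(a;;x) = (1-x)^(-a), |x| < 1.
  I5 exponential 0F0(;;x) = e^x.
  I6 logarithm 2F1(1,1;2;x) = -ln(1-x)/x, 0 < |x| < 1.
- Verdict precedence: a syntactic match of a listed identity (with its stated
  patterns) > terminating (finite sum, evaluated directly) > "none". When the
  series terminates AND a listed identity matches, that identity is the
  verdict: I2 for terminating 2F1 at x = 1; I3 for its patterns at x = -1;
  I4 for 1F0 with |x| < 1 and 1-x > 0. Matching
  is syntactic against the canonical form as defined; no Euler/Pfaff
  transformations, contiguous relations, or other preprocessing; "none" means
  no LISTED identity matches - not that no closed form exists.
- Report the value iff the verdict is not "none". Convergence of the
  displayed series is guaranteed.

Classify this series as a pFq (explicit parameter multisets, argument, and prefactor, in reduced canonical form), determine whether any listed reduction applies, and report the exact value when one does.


At argument -1: a 3F2 with upper {-3, -1/6, 1/4}, lower {-2/5, 6/5}, scaled by C = -1/12. Verdict: terminating - no listed pattern fits, but -3 in the upper list cuts the series at k = 3; direct evaluation. Exact value: -39476281/311427072.

Key observation: x = (-1) and the constant factors (C = -1/12, x = -1) combine into one prefactor.
Ratio: r(k) = (-1) * (k-3) (k-1/6) (k+1/4) / [(k-2/5) (k+6/5) (k+1)] - rational in k, leading ratio (-1); with t_0 = -1/12, classification follows.


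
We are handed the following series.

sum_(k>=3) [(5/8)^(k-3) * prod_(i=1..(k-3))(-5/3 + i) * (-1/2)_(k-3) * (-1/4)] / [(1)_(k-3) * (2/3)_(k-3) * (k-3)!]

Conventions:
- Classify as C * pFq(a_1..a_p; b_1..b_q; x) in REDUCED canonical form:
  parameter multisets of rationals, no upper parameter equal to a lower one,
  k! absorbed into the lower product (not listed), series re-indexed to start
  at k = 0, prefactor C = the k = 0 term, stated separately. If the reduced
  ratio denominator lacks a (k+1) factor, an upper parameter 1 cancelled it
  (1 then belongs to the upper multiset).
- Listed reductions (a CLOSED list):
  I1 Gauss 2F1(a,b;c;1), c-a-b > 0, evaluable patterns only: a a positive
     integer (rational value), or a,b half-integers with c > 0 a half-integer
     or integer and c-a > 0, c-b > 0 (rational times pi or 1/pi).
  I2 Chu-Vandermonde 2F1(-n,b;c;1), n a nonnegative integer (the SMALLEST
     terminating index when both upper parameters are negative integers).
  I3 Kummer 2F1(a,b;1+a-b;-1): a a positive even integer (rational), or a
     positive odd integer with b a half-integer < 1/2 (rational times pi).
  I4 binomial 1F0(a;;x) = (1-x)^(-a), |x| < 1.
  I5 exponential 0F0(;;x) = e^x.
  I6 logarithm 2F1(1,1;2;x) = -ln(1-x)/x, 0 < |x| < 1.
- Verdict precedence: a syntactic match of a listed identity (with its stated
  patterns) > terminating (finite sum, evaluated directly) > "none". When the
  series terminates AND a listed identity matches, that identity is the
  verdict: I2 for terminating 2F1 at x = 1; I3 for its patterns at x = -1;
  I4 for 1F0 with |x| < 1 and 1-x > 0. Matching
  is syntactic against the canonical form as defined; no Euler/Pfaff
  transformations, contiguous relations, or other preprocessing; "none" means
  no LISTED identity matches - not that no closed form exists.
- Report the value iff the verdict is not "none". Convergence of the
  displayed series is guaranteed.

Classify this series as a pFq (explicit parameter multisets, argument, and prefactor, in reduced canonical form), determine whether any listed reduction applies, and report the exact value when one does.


Key step: t_0 = -1/4 here, and the denominator's factorial ratio (C = -1/4, x = 5/8) is a lower Pochhammer.
Step ratio: r(k) = (5/8) * (k-2/3) (k-1/2) / [(k+2/3) (k+1) (k+1)] - poly over poly, x = (5/8) from leading terms; C = -1/4 at k = 0.

With C = -1/4: the canonical form is 2F2(-2/3, -1/2; 2/3, 1; 5/8). Verdict: none here - no I1-I6 shape fits x = 5/8 with lower {2/3, 1}.


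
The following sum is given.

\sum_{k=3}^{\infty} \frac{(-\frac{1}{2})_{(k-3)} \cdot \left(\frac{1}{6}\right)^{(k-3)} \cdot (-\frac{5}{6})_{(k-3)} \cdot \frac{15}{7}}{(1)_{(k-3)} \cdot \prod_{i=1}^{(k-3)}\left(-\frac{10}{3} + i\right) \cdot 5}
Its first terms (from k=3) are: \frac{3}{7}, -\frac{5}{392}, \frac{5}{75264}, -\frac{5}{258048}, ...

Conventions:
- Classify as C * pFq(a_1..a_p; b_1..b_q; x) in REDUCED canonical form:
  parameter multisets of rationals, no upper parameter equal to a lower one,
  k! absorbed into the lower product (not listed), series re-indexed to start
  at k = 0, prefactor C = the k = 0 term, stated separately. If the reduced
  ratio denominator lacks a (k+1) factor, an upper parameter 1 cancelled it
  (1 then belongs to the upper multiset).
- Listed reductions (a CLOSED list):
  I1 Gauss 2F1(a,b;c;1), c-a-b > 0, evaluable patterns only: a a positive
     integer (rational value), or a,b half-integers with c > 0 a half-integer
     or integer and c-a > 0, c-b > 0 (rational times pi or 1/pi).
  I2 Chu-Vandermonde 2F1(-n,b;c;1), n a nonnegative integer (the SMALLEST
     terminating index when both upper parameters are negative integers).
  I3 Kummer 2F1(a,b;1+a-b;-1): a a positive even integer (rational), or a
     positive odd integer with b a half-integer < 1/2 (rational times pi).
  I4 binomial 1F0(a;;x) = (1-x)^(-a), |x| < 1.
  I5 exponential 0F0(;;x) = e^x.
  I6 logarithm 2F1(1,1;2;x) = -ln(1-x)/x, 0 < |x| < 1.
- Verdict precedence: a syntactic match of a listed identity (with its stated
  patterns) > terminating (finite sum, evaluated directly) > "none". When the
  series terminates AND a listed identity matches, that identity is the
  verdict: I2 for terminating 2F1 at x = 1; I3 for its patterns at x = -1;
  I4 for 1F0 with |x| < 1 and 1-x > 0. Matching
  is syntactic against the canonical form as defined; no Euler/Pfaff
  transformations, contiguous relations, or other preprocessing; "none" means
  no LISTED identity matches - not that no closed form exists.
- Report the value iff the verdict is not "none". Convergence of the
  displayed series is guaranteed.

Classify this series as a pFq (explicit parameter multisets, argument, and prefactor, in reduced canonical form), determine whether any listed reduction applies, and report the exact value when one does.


With C = \frac{3}{7}: the canonical form is 2F1(-\frac{5}{6}, -\frac{1}{2}; -\frac{7}{3}; \frac{1}{6}). Verdict: none (x = \frac{1}{6}): each listed identity misses the multisets {-\frac{5}{6}, -\frac{1}{2}} ; {-\frac{7}{3}}.

Structural cue: with t_0 = \frac{3}{7}, the constant factors (prefactor 3/7) combine into one prefactor.
Adjacent-term ratio: r(k) = \frac{1}{6} * (k-\frac{5}{6}) (k-\frac{1}{2}) / [(k-\frac{7}{3}) (k+1)] - rational in k, leading ratio \frac{1}{6}; with t_0 = \frac{3}{7}, classification follows.


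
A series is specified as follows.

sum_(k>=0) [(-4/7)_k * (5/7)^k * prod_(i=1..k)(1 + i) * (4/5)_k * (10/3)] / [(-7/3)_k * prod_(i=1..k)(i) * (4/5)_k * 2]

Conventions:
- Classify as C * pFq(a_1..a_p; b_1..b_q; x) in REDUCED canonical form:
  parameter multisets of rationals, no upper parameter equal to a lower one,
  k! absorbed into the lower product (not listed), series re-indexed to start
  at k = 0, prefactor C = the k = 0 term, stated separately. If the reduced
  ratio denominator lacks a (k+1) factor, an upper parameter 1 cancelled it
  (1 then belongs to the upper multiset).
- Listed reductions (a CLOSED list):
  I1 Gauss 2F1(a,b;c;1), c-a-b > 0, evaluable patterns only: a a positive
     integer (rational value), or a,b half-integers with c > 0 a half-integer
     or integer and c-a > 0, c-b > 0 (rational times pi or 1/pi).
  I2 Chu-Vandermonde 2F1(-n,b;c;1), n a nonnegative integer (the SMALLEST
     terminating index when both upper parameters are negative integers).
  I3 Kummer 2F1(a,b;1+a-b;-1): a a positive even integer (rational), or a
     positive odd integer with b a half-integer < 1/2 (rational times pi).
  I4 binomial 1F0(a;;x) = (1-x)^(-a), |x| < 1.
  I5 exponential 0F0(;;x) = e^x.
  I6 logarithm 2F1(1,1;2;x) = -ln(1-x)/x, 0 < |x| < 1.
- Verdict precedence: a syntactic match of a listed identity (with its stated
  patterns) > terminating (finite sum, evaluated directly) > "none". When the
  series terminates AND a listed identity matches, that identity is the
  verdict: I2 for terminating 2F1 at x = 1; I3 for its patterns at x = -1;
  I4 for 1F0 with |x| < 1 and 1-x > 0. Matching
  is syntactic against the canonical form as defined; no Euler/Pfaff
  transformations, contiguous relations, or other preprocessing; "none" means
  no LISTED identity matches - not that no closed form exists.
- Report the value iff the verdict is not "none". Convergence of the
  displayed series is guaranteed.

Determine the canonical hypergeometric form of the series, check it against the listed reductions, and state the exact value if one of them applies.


Canonical form: C = 5/3 times 2F1 with upper {-4/7, 2}, lower {-7/3}, x = 5/7. Verdict: none - at argument 5/7 the multisets {-4/7, 2} ; {-7/3} match no listed identity.

First insight: t_0 = 5/3 here, and the product of the first k integers (C = 5/3, x = 5/7) is k!.
Term ratio: r(k) = (5/7) * (k-4/7) (k+2) / [(k-7/3) (k+1)] - rational in k, leading ratio (5/7); with t_0 = 5/3, classification follows.


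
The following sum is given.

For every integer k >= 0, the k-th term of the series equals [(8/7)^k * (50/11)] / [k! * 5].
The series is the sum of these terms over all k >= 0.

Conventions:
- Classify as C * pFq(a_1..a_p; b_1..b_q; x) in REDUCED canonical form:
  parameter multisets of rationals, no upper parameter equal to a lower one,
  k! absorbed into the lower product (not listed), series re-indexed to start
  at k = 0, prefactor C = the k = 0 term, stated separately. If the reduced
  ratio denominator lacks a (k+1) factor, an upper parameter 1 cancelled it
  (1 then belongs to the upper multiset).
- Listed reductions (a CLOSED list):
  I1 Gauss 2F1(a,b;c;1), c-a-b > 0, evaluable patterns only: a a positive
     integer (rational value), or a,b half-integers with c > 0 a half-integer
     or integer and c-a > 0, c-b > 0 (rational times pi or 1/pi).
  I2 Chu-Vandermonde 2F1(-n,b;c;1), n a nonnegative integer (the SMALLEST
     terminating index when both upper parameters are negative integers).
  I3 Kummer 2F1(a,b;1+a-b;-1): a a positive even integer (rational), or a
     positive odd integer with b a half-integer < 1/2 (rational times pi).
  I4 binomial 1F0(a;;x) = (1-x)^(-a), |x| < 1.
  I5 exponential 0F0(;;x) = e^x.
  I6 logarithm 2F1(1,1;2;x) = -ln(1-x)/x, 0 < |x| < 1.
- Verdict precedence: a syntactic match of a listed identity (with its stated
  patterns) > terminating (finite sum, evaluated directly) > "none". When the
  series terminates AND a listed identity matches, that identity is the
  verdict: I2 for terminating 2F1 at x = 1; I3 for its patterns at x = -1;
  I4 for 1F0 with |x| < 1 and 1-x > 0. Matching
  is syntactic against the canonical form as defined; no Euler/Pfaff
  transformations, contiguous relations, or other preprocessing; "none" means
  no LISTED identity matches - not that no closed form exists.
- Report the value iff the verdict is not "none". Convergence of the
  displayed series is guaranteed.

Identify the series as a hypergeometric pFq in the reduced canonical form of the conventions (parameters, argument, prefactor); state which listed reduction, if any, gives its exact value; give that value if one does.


First insight: x = (8/7) and the constant factors (C = 10/11, x = 8/7) combine into one prefactor.
Step ratio: r(k) = (8/7) * 1 / [(k+1)] - rational; roots negated = parameters, x = (8/7), C = 10/11.

Prefactor 10/11, argument 8/7: 0F0 with upper {-} over lower {-}. Verdict at x = 8/7: the exponential series (I5) matches (the 0F0 exponential series at x = 8/7). Its exact value is (10/11) * e^(8/7).


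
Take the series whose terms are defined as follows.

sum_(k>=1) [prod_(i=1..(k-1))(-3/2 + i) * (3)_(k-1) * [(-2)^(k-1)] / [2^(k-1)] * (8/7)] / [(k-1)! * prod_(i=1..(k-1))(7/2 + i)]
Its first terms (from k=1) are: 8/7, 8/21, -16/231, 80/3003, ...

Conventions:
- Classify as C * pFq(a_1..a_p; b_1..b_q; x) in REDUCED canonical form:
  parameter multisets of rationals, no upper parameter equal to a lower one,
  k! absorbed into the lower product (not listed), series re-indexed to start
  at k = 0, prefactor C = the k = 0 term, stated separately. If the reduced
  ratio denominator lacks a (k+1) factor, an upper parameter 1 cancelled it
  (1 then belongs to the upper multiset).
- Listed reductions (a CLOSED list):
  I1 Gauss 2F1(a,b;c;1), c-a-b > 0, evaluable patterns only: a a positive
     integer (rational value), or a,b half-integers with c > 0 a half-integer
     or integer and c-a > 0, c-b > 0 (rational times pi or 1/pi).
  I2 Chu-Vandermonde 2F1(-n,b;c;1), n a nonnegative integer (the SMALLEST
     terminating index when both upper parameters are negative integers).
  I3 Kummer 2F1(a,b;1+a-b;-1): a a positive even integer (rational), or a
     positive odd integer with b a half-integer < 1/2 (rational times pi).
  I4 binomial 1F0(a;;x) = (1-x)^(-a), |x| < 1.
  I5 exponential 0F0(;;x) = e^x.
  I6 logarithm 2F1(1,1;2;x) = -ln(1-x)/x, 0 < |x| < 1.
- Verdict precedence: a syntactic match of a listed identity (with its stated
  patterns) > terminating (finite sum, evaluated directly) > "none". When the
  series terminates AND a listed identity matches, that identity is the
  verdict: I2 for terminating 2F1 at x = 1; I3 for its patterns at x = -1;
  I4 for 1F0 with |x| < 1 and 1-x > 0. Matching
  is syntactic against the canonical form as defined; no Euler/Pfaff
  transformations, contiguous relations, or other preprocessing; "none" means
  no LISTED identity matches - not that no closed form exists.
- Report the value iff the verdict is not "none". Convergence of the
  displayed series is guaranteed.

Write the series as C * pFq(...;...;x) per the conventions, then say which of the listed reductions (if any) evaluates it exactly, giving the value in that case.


Key step: from the first term 8/7: the running product (prefactor 8/7) telescopes to a rising factorial.
Ratio: r(k) = (-1) * (k-1/2) (k+3) / [(k+9/2) (k+1)] - rational; roots negated = parameters, x = (-1), C = 8/7.

Reduced: x = -1, 2F1, upper = {-1/2, 3}, lower = {9/2}, C = 8/7. Verdict: the Kummer evaluation I3 applies (x = -1; c = 9/2 equals 1+a-b for upper {-1/2, 3}: listed pattern). Its exact value is (15/32) * pi.


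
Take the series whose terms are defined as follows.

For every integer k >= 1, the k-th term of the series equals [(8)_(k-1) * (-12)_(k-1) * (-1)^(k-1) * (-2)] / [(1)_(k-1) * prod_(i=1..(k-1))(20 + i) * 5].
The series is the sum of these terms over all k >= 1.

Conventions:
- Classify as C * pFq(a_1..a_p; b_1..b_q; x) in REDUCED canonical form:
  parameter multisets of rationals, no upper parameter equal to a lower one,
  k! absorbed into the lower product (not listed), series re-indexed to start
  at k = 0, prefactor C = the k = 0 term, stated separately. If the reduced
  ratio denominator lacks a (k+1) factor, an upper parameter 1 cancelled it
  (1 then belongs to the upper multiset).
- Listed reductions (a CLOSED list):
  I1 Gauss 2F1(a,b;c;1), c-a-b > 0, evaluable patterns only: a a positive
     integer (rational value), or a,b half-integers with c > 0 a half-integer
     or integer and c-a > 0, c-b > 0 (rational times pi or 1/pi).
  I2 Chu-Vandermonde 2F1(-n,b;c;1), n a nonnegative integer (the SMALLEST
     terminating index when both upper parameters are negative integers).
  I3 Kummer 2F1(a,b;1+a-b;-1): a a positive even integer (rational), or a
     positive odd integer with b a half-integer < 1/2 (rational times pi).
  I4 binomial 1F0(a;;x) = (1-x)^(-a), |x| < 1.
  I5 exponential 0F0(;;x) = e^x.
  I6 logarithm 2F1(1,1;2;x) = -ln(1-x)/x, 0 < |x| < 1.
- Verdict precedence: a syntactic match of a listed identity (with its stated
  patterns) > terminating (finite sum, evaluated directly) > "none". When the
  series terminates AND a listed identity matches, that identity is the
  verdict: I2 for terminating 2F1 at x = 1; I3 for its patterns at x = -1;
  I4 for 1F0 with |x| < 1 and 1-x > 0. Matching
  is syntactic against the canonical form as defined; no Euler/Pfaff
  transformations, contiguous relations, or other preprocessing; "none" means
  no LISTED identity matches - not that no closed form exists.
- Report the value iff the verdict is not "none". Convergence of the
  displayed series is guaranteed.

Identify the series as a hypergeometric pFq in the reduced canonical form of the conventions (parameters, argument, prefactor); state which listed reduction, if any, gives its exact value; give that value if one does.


Prefactor -2/5, argument -1: 2F1 with upper {-12, 8} over lower {21}. Verdict (x = -1): Kummer's theorem (I3) applies (x = -1; c = 21 equals 1+a-b for upper {-12, 8}: listed pattern). Hence: -969/35.

Structural cue: with t_0 = -2/5, (1)_k (C = -2/5) is k! itself.
Ratio: r(k) = (-1) * (k-12) (k+8) / [(k+21) (k+1)] - rational in k, leading ratio (-1); with t_0 = -2/5, classification follows.


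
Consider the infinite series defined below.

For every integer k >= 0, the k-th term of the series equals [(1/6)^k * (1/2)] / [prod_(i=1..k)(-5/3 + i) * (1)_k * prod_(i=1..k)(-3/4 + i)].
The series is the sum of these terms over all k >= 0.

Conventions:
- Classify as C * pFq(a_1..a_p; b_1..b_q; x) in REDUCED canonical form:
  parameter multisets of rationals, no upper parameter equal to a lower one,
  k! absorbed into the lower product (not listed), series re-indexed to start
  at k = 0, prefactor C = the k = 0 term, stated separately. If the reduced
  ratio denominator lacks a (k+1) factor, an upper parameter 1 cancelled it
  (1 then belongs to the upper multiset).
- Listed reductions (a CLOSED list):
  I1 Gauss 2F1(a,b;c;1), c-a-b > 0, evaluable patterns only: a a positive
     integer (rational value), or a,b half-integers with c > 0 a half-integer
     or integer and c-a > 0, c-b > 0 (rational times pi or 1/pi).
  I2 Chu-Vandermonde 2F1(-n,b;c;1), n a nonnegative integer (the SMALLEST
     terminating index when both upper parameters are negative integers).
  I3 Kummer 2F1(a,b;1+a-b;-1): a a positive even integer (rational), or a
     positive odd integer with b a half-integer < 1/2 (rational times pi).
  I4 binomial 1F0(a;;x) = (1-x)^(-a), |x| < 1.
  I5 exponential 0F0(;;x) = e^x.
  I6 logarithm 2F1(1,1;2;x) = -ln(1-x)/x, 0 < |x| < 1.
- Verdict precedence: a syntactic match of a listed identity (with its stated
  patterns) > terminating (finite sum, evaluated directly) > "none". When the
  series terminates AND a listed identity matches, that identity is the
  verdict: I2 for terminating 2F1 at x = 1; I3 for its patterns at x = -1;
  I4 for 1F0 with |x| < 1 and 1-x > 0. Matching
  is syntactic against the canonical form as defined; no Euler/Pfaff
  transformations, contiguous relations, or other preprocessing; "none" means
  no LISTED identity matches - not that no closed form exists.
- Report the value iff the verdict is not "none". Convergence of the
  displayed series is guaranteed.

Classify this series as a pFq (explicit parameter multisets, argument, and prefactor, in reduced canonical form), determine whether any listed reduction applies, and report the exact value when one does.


x = 1/6 here; the reduced form reads 0F2, upper {-}, lower {-2/3, 1/4}, C = 1/2. Verdict: none. A 0F2 with upper {-} fits none of I1-I6 at x = 1/6; the sum runs forever.

Key step: from the first term 1/2: the lower running product (C = 1/2) is a rising factorial.
Step ratio: r(k) = (1/6) * 1 / [(k-2/3) (k+1/4) (k+1)] - rational in k, leading ratio (1/6); with t_0 = 1/2, classification follows.


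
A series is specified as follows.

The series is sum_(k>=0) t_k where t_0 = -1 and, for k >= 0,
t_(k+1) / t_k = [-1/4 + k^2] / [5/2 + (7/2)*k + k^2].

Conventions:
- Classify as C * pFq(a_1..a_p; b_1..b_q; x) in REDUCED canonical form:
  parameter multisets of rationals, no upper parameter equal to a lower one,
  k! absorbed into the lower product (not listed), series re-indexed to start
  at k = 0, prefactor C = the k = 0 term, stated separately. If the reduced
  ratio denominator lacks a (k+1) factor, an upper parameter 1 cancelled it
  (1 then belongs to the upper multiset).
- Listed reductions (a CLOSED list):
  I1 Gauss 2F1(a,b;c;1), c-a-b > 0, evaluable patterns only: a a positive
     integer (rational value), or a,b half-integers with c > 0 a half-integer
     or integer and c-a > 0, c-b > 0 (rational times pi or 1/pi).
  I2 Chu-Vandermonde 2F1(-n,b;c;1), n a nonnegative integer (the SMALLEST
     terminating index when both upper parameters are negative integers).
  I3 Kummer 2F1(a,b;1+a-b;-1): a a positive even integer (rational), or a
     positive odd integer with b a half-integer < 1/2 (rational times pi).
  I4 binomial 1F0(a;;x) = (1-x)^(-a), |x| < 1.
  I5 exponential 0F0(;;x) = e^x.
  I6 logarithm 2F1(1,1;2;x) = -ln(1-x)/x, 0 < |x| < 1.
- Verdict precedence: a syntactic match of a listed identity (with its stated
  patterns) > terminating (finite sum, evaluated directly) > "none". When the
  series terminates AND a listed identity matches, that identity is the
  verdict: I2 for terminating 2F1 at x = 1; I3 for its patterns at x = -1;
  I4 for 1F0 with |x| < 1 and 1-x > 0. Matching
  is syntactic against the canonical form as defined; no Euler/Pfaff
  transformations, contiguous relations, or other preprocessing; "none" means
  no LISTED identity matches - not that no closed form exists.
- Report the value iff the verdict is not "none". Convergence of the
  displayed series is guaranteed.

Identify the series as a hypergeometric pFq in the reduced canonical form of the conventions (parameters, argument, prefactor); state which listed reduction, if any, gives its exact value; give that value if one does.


Structural cue: with t_0 = -1, factor the ratio over Q (C = -1, x = 1): negated roots = parameters.
Step ratio: r(k) = 1 * (k-1/2) (k+1/2) / [(k+5/2) (k+1)] - rational; roots negated = parameters, x = 1, C = -1.

x = 1 here; the reduced form reads 2F1, upper {-1/2, 1/2}, lower {5/2}, C = -1. Verdict: this is the half-integer Gauss pattern (I1) (x = 1; upper {-1/2, 1/2} half-integers, c = 5/2 in the evaluable pattern). Exact value: (-9/32) * pi.


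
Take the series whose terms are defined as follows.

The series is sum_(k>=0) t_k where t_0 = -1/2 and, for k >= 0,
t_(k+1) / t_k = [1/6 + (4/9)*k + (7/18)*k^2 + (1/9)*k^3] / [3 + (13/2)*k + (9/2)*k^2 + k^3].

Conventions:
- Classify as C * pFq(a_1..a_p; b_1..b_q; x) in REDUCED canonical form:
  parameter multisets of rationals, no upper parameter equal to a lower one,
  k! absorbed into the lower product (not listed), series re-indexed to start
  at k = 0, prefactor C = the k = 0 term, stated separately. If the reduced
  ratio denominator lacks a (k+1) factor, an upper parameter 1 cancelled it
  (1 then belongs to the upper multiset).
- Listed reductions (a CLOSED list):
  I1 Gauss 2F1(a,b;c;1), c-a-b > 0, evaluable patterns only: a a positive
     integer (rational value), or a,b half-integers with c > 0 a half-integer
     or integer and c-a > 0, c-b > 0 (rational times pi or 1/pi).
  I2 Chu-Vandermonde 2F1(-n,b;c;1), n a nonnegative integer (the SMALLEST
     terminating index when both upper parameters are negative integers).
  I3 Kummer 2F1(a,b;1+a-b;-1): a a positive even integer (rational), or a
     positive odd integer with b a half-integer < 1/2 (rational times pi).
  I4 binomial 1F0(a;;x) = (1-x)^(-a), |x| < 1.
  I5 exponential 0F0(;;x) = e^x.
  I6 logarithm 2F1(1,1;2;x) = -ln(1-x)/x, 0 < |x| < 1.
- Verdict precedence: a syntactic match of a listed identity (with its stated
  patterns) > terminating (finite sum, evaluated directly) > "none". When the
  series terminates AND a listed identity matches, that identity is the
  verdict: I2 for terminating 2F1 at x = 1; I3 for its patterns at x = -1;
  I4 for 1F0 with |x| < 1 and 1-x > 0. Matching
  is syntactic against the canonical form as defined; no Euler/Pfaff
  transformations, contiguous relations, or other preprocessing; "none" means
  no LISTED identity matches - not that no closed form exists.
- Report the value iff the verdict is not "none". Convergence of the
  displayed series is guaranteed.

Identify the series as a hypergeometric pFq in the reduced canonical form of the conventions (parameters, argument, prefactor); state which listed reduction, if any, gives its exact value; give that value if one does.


The series (x = 1/9) is 2F1: upper {1, 1}, lower {2}, prefactor -1/2. Verdict at x = 1/9: the logarithmic series (I6) matches (the logarithm: parameters (1,1;2), x = 1/9). Its exact value is (9/2) * ln(8/9).

First insight: t_0 being -1/2, the expanded ratio factors over Q; C = -1/2, x = 1/9, roots give parameters.
Adjacent-term ratio: r(k) = (1/9) * (k+1) (k+1) / [(k+2) (k+1)] ; factor over Q: parameters, x = (1/9), and C = -1/2.


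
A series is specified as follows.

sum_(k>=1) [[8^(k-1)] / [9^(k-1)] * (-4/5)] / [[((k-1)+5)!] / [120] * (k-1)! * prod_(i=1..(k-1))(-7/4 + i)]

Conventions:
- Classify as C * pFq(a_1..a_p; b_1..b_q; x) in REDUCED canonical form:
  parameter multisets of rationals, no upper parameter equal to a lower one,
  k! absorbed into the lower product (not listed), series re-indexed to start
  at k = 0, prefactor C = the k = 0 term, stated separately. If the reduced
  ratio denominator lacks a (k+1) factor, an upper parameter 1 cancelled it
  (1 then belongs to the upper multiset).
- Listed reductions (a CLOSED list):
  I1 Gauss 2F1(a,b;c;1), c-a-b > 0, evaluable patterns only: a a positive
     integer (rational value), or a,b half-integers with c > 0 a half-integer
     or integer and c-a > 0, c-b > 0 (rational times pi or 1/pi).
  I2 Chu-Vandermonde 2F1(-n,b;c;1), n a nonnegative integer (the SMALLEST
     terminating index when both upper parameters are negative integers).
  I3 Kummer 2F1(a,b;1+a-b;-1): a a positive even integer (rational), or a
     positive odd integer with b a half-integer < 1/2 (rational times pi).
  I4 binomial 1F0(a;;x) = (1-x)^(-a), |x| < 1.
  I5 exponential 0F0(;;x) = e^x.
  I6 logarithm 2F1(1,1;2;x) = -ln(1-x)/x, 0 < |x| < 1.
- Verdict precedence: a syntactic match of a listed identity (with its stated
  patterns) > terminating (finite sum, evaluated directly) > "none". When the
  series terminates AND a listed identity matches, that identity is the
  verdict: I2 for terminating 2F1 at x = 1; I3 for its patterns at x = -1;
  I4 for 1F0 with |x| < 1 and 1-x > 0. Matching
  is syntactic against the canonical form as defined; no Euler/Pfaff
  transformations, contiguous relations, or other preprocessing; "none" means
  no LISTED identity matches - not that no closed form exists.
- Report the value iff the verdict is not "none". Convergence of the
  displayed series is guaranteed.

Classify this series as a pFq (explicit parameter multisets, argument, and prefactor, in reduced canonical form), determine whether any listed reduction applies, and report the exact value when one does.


The tell: x = (8/9) and the denominator's factorial ratio (C = -4/5, x = 8/9) is a lower Pochhammer.
Ratio: r(k) = (8/9) * 1 / [(k-3/4) (k+6) (k+1)] ; factor over Q: parameters, x = (8/9), and C = -4/5.

x = 8/9 here; the reduced form reads 0F2, upper {-}, lower {-3/4, 6}, C = -4/5. Verdict: none - at argument 8/9 the multisets {-} ; {-3/4, 6} match no listed identity.


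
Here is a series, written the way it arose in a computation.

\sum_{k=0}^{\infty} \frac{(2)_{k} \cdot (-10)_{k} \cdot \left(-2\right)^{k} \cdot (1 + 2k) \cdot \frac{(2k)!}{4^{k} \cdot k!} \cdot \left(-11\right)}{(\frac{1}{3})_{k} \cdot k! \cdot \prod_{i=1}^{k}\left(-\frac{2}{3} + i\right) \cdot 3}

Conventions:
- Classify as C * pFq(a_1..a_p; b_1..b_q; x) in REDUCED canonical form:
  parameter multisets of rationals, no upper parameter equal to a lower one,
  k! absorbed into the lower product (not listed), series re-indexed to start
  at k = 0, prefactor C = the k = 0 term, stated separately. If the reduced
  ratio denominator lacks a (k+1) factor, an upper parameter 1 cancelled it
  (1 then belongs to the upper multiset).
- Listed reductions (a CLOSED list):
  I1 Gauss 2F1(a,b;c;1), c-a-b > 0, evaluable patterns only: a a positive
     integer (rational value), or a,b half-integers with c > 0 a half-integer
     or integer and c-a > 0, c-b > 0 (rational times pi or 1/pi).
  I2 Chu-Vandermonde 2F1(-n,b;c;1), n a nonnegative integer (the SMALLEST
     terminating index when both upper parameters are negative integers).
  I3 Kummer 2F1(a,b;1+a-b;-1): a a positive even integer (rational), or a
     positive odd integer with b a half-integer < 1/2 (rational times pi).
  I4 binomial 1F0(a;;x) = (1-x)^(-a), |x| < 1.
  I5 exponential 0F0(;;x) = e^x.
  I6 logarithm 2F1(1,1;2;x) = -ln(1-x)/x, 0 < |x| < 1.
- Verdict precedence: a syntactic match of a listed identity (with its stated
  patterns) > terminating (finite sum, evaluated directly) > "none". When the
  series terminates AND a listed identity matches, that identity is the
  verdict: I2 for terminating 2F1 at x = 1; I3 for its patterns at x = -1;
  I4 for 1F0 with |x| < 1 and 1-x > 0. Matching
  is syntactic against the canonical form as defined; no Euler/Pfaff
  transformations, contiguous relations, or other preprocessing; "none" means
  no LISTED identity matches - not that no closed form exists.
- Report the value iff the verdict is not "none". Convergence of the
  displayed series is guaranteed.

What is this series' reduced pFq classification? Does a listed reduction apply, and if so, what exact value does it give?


With C = -\frac{11}{3}: the canonical form is 3F2(-10, \frac{3}{2}, 2; \frac{1}{3}, \frac{1}{3}; -2). Verdict: terminating. (-10)_k vanishes past k = 10, leaving a 11-term sum, computed directly. Its exact value is -\frac{69141427009313170007}{131193753600}.

First insight: from the first term -\frac{11}{3}: the (2k+1) factor (C = -11/3) shifts (1/2)_k to (3/2)_k.
Adjacent-term ratio: r(k) = -2 * (k-10) (k+\frac{3}{2}) (k+2) / [(k+\frac{1}{3}) (k+\frac{1}{3}) (k+1)] ; factor over Q: parameters, x = -2, and C = -\frac{11}{3}.
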